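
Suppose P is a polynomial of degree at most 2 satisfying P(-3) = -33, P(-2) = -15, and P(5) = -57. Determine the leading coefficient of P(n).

Write P(n) = an^2 + bn + c. Substituting each data point gives a linear system:
  9a - 3b + c = -33
  4a - 2b + c = -15
  25a + 5b + c = -57
Solving the system yields a = -3, b = 3, c = 3.
So P(n) = -3n^2 + 3n + 3.
The leading coefficient is -3.

-3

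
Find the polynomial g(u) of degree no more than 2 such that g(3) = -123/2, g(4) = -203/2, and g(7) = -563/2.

g(u) = -5u^2 - 5u - 3/2

Write g(u) = au^2 + bu + c. Substituting each data point gives a linear system:
  9a + 3b + c = -123/2
  16a + 4b + c = -203/2
  49a + 7b + c = -563/2
Solving the system yields a = -5, b = -5, c = -3/2.
So g(u) = -5u² - 5u - 3/2.
Check: g(7) = -563/2. ✓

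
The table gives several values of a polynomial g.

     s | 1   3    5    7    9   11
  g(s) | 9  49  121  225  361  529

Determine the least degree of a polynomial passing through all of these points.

2

Forward differences of the values at s = 1, 3, 5, 7, 9, 11:
  g  : 9  49  121  225  361  529
  Δ  : 40  72  104  136  168
  Δ^2: 32  32  32  32
  Δ^3: 0  0  0
  Δ^4: 0  0
  Δ^5: 0
The second differences are constant (32) and nonzero, while all higher differences vanish, so the minimal degree is 2.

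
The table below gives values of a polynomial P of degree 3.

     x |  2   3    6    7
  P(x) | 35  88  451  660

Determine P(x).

P(x) = x^3 + 6x^2 + 4x - 5

Using the Lagrange interpolation formula with nodes 2, 3, 6, 7:
  L_0(x) = (x - 3)(x - 6)(x - 7) / -20
  L_1(x) = (x - 2)(x - 6)(x - 7) / 12
  L_2(x) = (x - 2)(x - 3)(x - 7) / -12
  L_3(x) = (x - 2)(x - 3)(x - 6) / 20
Then P(x) = 35·L_0(x) + 88·L_1(x) + 451·L_2(x) + 660·L_3(x).
Expanding and collecting terms gives P(x) = x^3 + 6x^2 + 4x - 5.
Check: P(6) = 451. ✓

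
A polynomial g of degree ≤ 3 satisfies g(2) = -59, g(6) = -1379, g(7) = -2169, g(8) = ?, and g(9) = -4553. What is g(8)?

The 4 known points determine the degree-3 polynomial uniquely.
Write g(t) = at^3 + bt^2 + ct + d. Substituting each data point gives a linear system:
  8a + 4b + 2c + d = -59
  216a + 36b + 6c + d = -1379
  343a + 49b + 7c + d = -2169
  729a + 81b + 9c + d = -4553
Solving the system yields a = -6, b = -2, c = -2, d = 1.
So g(t) = -6t³ - 2t² - 2t + 1.
Then g(8) = -3215.

-3215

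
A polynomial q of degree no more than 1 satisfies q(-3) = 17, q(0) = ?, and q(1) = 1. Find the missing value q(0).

5

The 2 known points determine the degree-1 polynomial uniquely.
Write q(s) = as + b. Substituting each data point gives a linear system:
  -3a + b = 17
  a + b = 1
Solving the system yields a = -4, b = 5.
So q(s) = -4s + 5.
Then q(0) = 5.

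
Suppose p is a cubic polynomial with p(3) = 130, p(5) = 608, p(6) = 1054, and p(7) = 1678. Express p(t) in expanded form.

p(t) = 5t^3 - t^2 + 2t - 2

Using the Lagrange interpolation formula with nodes 3, 5, 6, 7:
  L_0(t) = (t - 5)(t - 6)(t - 7) / -24
  L_1(t) = (t - 3)(t - 6)(t - 7) / 4
  L_2(t) = (t - 3)(t - 5)(t - 7) / -3
  L_3(t) = (t - 3)(t - 5)(t - 6) / 8
Then p(t) = 130·L_0(t) + 608·L_1(t) + 1054·L_2(t) + 1678·L_3(t).
Expanding and collecting terms gives p(t) = 5t³ - t² + 2t - 2.
Check: p(3) = 130. ✓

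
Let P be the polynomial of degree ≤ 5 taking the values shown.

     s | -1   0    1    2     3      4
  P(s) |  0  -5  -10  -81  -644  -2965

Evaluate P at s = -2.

Forward differences of the values at s = -1, 0, 1, 2, 3, 4:
  P  : 0  -5  -10  -81  -644  -2965
  Δ  : -5  -5  -71  -563  -2321
  Δ^2: 0  -66  -492  -1758
  Δ^3: -66  -426  -1266
  Δ^4: -360  -840
  Δ^5: -480
The fifth differences are constant, confirming degree 5.
Interpolating (Newton forward form) and evaluating at s = -2 gives P(-2) = 191.

191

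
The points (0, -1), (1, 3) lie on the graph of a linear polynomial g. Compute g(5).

19

Write g(u) = au + b. Substituting each data point gives a linear system:
  b = -1
  a + b = 3
Solving the system yields a = 4, b = -1.
So g(u) = 4u - 1.
Then g(5) = 19.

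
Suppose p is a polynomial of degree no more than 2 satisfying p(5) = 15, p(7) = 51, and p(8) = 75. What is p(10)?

Write p(t) = at^2 + bt + c. Substituting each data point gives a linear system:
  25a + 5b + c = 15
  49a + 7b + c = 51
  64a + 8b + c = 75
Solving the system yields a = 2, b = -6, c = -5.
So p(t) = 2t² - 6t - 5.
Then p(10) = 135.

135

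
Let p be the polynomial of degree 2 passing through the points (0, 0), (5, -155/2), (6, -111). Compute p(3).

-57/2

Write p(s) = as^2 + bs + c. Substituting each data point gives a linear system:
  c = 0
  25a + 5b + c = -155/2
  36a + 6b + c = -111
Solving the system yields a = -3, b = -1/2, c = 0.
So p(s) = -3s² - (1/2)s.
Then p(3) = -57/2.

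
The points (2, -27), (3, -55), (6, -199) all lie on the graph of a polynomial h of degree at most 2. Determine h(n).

Write h(n) = an^2 + bn + c. Substituting each data point gives a linear system:
  4a + 2b + c = -27
  9a + 3b + c = -55
  36a + 6b + c = -199
Solving the system yields a = -5, b = -3, c = -1.
So h(n) = -5n² - 3n - 1.
Check: h(2) = -27. ✓

h(n) = -5n^2 - 3n - 1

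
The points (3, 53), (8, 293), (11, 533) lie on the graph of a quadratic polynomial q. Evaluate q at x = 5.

125

Write q(x) = ax^2 + bx + c. Substituting each data point gives a linear system:
  9a + 3b + c = 53
  64a + 8b + c = 293
  121a + 11b + c = 533
Solving the system yields a = 4, b = 4, c = 5.
So q(x) = 4x^2 + 4x + 5.
Then q(5) = 125.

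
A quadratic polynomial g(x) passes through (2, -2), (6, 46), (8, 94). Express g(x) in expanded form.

Using the Lagrange interpolation formula with nodes 2, 6, 8:
  L_0(x) = (x - 6)(x - 8) / 24
  L_1(x) = (x - 2)(x - 8) / -8
  L_2(x) = (x - 2)(x - 6) / 12
Then g(x) = -2·L_0(x) + 46·L_1(x) + 94·L_2(x).
Expanding and collecting terms gives g(x) = 2x^2 - 4x - 2.
Check: g(6) = 46. ✓

g(x) = 2x^2 - 4x - 2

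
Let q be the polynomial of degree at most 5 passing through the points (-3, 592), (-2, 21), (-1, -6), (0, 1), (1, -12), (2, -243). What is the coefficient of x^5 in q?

-5

Write q(x) = ax^5 + bx^4 + cx^3 + dx^2 + ex + k. Substituting each data point gives a linear system:
  -243a + 81b - 27c + 9d - 3e + k = 592
  -32a + 16b - 8c + 4d - 2e + k = 21
  -a + b - c + d - e + k = -6
  k = 1
  a + b + c + d + e + k = -12
  32a + 16b + 8c + 4d + 2e + k = -243
Solving the system yields a = -5, b = -6, c = 4, d = -4, e = -2, k = 1.
So q(x) = -5x⁵ - 6x⁴ + 4x³ - 4x² - 2x + 1.
The leading coefficient is -5.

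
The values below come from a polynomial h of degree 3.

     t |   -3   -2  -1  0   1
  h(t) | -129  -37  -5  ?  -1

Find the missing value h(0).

On equispaced nodes a degree-3 polynomial has vanishing fourth forward difference, so
  h(-3) - 4·h(-2) + 6·h(-1) - 4·h(0) + h(1) = 0.
Substituting the known values and solving for h(0):
  -4·h(0) = 12
  h(0) = -3.

-3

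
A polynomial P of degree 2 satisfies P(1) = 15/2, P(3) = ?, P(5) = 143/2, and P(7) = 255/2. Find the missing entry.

The 3 known points determine the degree-2 polynomial uniquely.
Write P(s) = as^2 + bs + c. Substituting each data point gives a linear system:
  a + b + c = 15/2
  25a + 5b + c = 143/2
  49a + 7b + c = 255/2
Solving the system yields a = 2, b = 4, c = 3/2.
So P(s) = 2s² + 4s + 3/2.
Then P(3) = 63/2.

63/2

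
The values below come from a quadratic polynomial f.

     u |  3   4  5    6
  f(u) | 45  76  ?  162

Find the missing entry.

On equispaced nodes a degree-2 polynomial has vanishing third forward difference, so
  - f(3) + 3·f(4) - 3·f(5) + f(6) = 0.
Substituting the known values and solving for f(5):
  -3·f(5) = -345
  f(5) = 115.

115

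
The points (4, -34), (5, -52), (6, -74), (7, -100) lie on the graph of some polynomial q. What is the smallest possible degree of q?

2

Forward differences of the values at n = 4, 5, 6, 7:
  q  : -34  -52  -74  -100
  Δ  : -18  -22  -26
  Δ^2: -4  -4
  Δ^3: 0
The second differences are constant (-4) and nonzero, while all higher differences vanish, so the minimal degree is 2.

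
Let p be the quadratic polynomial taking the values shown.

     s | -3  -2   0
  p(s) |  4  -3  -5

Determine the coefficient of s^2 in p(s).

Write p(s) = as^2 + bs + c. Substituting each data point gives a linear system:
  9a - 3b + c = 4
  4a - 2b + c = -3
  c = -5
Solving the system yields a = 2, b = 3, c = -5.
So p(s) = 2s² + 3s - 5.
The leading coefficient is 2.

2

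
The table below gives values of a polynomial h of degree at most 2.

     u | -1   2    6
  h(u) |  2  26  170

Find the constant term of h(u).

Write h(u) = au^2 + bu + c. Substituting each data point gives a linear system:
  a - b + c = 2
  4a + 2b + c = 26
  36a + 6b + c = 170
Solving the system yields a = 4, b = 4, c = 2.
So h(u) = 4u^2 + 4u + 2.
The constant term is 2.

2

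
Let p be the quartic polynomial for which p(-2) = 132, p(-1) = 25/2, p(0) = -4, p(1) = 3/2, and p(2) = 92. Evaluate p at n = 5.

Forward differences of the values at n = -2, -1, 0, 1, 2:
  p  : 132  25/2  -4  3/2  92
  Δ  : -239/2  -33/2  11/2  181/2
  Δ^2: 103  22  85
  Δ^3: -81  63
  Δ^4: 144
The fourth differences are constant, confirming degree 4.
Interpolating (Newton forward form) and evaluating at n = 5 gives p(5) = 7327/2.

7327/2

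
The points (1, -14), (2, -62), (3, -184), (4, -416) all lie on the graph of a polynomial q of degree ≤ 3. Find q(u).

q(u) = -6u^3 - u^2 - 3u - 4

Write q(u) = au^3 + bu^2 + cu + d. Substituting each data point gives a linear system:
  a + b + c + d = -14
  8a + 4b + 2c + d = -62
  27a + 9b + 3c + d = -184
  64a + 16b + 4c + d = -416
Solving the system yields a = -6, b = -1, c = -3, d = -4.
So q(u) = -6u^3 - u^2 - 3u - 4.
Check: q(1) = -14. ✓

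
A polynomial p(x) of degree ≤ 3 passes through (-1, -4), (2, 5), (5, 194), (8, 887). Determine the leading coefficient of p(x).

2

Write p(x) = ax^3 + bx^2 + cx + d. Substituting each data point gives a linear system:
  -a + b - c + d = -4
  8a + 4b + 2c + d = 5
  125a + 25b + 5c + d = 194
  512a + 64b + 8c + d = 887
Solving the system yields a = 2, b = -2, c = -1, d = -1.
So p(x) = 2x^3 - 2x^2 - x - 1.
The leading coefficient is 2.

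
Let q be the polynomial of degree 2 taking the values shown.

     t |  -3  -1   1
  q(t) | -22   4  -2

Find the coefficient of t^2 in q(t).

Write q(t) = at^2 + bt + c. Substituting each data point gives a linear system:
  9a - 3b + c = -22
  a - b + c = 4
  a + b + c = -2
Solving the system yields a = -4, b = -3, c = 5.
So q(t) = -4t² - 3t + 5.
The leading coefficient is -4.

-4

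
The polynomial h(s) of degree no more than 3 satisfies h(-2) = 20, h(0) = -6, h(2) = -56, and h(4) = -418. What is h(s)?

Write h(s) = as^3 + bs^2 + cs + d. Substituting each data point gives a linear system:
  -8a + 4b - 2c + d = 20
  d = -6
  8a + 4b + 2c + d = -56
  64a + 16b + 4c + d = -418
Solving the system yields a = -6, b = -3, c = 5, d = -6.
So h(s) = -6s^3 - 3s^2 + 5s - 6.
Check: h(4) = -418. ✓

h(s) = -6s^3 - 3s^2 + 5s - 6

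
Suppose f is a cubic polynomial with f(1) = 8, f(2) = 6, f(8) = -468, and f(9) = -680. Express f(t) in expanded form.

Write f(t) = at^3 + bt^2 + ct + d. Substituting each data point gives a linear system:
  a + b + c + d = 8
  8a + 4b + 2c + d = 6
  512a + 64b + 8c + d = -468
  729a + 81b + 9c + d = -680
Solving the system yields a = -1, b = 0, c = 5, d = 4.
So f(t) = -t^3 + 5t + 4.
Check: f(9) = -680. ✓

f(t) = -t^3 + 5t + 4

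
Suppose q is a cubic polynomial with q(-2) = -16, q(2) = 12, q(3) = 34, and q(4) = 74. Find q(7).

362

Write q(t) = at^3 + bt^2 + ct + d. Substituting each data point gives a linear system:
  -8a + 4b - 2c + d = -16
  8a + 4b + 2c + d = 12
  27a + 9b + 3c + d = 34
  64a + 16b + 4c + d = 74
Solving the system yields a = 1, b = 0, c = 3, d = -2.
So q(t) = t³ + 3t - 2.
Then q(7) = 362.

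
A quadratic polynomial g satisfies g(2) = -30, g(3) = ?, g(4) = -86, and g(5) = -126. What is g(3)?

On equispaced nodes a degree-2 polynomial has vanishing third forward difference, so
  - g(2) + 3·g(3) - 3·g(4) + g(5) = 0.
Substituting the known values and solving for g(3):
  3·g(3) = -162
  g(3) = -54.

-54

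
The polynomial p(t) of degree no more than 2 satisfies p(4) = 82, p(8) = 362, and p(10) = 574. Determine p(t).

Using the Lagrange interpolation formula with nodes 4, 8, 10:
  L_0(t) = (t - 8)(t - 10) / 24
  L_1(t) = (t - 4)(t - 10) / -8
  L_2(t) = (t - 4)(t - 8) / 12
Then p(t) = 82·L_0(t) + 362·L_1(t) + 574·L_2(t).
Expanding and collecting terms gives p(t) = 6t² - 2t - 6.
Check: p(4) = 82. ✓

p(t) = 6t^2 - 2t - 6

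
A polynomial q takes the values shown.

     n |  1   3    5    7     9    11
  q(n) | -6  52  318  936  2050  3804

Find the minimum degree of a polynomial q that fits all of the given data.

Forward differences of the values at n = 1, 3, 5, 7, 9, 11:
  q  : -6  52  318  936  2050  3804
  Δ  : 58  266  618  1114  1754
  Δ^2: 208  352  496  640
  Δ^3: 144  144  144
  Δ^4: 0  0
  Δ^5: 0
The third differences are constant (144) and nonzero, while all higher differences vanish, so the minimal degree is 3.

3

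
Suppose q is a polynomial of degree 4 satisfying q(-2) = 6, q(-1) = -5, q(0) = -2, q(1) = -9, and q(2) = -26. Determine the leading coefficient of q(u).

1

Write q(u) = au^4 + bu^3 + cu^2 + du + e. Substituting each data point gives a linear system:
  16a - 8b + 4c - 2d + e = 6
  a - b + c - d + e = -5
  e = -2
  a + b + c + d + e = -9
  16a + 8b + 4c + 2d + e = -26
Solving the system yields a = 1, b = -2, c = -6, d = 0, e = -2.
So q(u) = u^4 - 2u^3 - 6u^2 - 2.
The leading coefficient is 1.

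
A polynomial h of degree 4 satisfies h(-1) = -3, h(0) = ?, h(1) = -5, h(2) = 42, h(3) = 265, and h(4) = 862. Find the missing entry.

-2

The 5 known points determine the degree-4 polynomial uniquely.
Write h(u) = au^4 + bu^3 + cu^2 + du + e. Substituting each data point gives a linear system:
  a - b + c - d + e = -3
  a + b + c + d + e = -5
  16a + 8b + 4c + 2d + e = 42
  81a + 27b + 9c + 3d + e = 265
  256a + 64b + 16c + 4d + e = 862
Solving the system yields a = 3, b = 3, c = -5, d = -4, e = -2.
So h(u) = 3u⁴ + 3u³ - 5u² - 4u - 2.
Then h(0) = -2.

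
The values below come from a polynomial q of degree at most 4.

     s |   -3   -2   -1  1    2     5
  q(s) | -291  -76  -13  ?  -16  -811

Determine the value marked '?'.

-7

The 5 known points determine the degree-4 polynomial uniquely.
Write q(s) = as^4 + bs^3 + cs^2 + ds + e. Substituting each data point gives a linear system:
  81a - 27b + 9c - 3d + e = -291
  16a - 8b + 4c - 2d + e = -76
  a - b + c - d + e = -13
  16a + 8b + 4c + 2d + e = -16
  625a + 125b + 25c + 5d + e = -811
Solving the system yields a = -2, b = 4, c = -2, d = -1, e = -6.
So q(s) = -2s^4 + 4s^3 - 2s^2 - s - 6.
Then q(1) = -7.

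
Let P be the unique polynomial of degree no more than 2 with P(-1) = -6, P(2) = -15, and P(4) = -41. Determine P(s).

P(s) = -2s^2 - s - 5

Write P(s) = as^2 + bs + c. Substituting each data point gives a linear system:
  a - b + c = -6
  4a + 2b + c = -15
  16a + 4b + c = -41
Solving the system yields a = -2, b = -1, c = -5.
So P(s) = -2s² - s - 5.
Check: P(2) = -15. ✓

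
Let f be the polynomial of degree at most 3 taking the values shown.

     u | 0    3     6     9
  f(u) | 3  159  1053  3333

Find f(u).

Write f(u) = au^3 + bu^2 + cu + d. Substituting each data point gives a linear system:
  d = 3
  27a + 9b + 3c + d = 159
  216a + 36b + 6c + d = 1053
  729a + 81b + 9c + d = 3333
Solving the system yields a = 4, b = 5, c = 1, d = 3.
So f(u) = 4u^3 + 5u^2 + u + 3.
Check: f(0) = 3. ✓

f(u) = 4u^3 + 5u^2 + u + 3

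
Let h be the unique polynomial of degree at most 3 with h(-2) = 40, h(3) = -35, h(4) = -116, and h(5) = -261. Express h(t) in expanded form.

Write h(t) = at^3 + bt^2 + ct + d. Substituting each data point gives a linear system:
  -8a + 4b - 2c + d = 40
  27a + 9b + 3c + d = -35
  64a + 16b + 4c + d = -116
  125a + 25b + 5c + d = -261
Solving the system yields a = -3, b = 4, c = 2, d = 4.
So h(t) = -3t^3 + 4t^2 + 2t + 4.
Check: h(4) = -116. ✓

h(t) = -3t^3 + 4t^2 + 2t + 4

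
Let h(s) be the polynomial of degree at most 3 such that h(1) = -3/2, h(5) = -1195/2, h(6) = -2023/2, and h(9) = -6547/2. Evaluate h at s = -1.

Using the Lagrange interpolation formula with nodes 1, 5, 6, 9:
  L_0(s) = (s - 5)(s - 6)(s - 9) / -160
  L_1(s) = (s - 1)(s - 6)(s - 9) / 16
  L_2(s) = (s - 1)(s - 5)(s - 9) / -15
  L_3(s) = (s - 1)(s - 5)(s - 6) / 96
Then h(s) = -3/2·L_0(s) - 1195/2·L_1(s) - 2023/2·L_2(s) - 6547/2·L_3(s).
Expanding and collecting terms gives h(s) = -4s^3 - 5s^2 + 5s + 5/2.
Evaluating at s = -1: h(-1) = -7/2.

-7/2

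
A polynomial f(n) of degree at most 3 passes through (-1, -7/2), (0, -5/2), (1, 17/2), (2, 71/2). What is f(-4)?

-13/2

Write f(n) = an^3 + bn^2 + cn + d. Substituting each data point gives a linear system:
  -a + b - c + d = -7/2
  d = -5/2
  a + b + c + d = 17/2
  8a + 4b + 2c + d = 71/2
Solving the system yields a = 1, b = 5, c = 5, d = -5/2.
So f(n) = n^3 + 5n^2 + 5n - 5/2.
Then f(-4) = -13/2.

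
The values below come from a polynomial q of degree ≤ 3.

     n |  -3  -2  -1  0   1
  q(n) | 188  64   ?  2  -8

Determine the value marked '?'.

On equispaced nodes a degree-3 polynomial has vanishing fourth forward difference, so
  q(-3) - 4·q(-2) + 6·q(-1) - 4·q(0) + q(1) = 0.
Substituting the known values and solving for q(-1):
  6·q(-1) = 84
  q(-1) = 14.

14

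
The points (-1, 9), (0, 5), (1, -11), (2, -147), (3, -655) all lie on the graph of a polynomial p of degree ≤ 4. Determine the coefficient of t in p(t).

Write p(t) = at^4 + bt^3 + ct^2 + dt + e. Substituting each data point gives a linear system:
  a - b + c - d + e = 9
  e = 5
  a + b + c + d + e = -11
  16a + 8b + 4c + 2d + e = -147
  81a + 27b + 9c + 3d + e = -655
Solving the system yields a = -6, b = -6, c = 0, d = -4, e = 5.
So p(t) = -6t^4 - 6t^3 - 4t + 5.
The coefficient of t is -4.

-4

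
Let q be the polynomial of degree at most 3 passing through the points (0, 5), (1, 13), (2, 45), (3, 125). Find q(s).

q(s) = 4s^3 + 4s + 5

Write q(s) = as^3 + bs^2 + cs + d. Substituting each data point gives a linear system:
  d = 5
  a + b + c + d = 13
  8a + 4b + 2c + d = 45
  27a + 9b + 3c + d = 125
Solving the system yields a = 4, b = 0, c = 4, d = 5.
So q(s) = 4s³ + 4s + 5.
Check: q(2) = 45. ✓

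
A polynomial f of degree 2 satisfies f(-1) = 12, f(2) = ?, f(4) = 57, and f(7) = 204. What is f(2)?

9

The 3 known points determine the degree-2 polynomial uniquely.
Write f(u) = au^2 + bu + c. Substituting each data point gives a linear system:
  a - b + c = 12
  16a + 4b + c = 57
  49a + 7b + c = 204
Solving the system yields a = 5, b = -6, c = 1.
So f(u) = 5u² - 6u + 1.
Then f(2) = 9.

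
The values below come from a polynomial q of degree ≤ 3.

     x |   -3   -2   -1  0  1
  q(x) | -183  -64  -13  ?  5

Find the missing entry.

On equispaced nodes a degree-3 polynomial has vanishing fourth forward difference, so
  q(-3) - 4·q(-2) + 6·q(-1) - 4·q(0) + q(1) = 0.
Substituting the known values and solving for q(0):
  -4·q(0) = 0
  q(0) = 0.

0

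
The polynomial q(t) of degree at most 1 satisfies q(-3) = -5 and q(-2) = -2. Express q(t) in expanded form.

q(t) = 3t + 4

Using the Lagrange interpolation formula with nodes -3, -2:
  L_0(t) = (t + 2) / -1
  L_1(t) = (t + 3) / 1
Then q(t) = -5·L_0(t) - 2·L_1(t).
Expanding and collecting terms gives q(t) = 3t + 4.
Check: q(-3) = -5. ✓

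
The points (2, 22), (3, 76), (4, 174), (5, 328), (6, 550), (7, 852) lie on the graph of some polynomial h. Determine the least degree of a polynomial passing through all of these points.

Forward differences of the values at n = 2, 3, 4, 5, 6, 7:
  h  : 22  76  174  328  550  852
  Δ  : 54  98  154  222  302
  Δ^2: 44  56  68  80
  Δ^3: 12  12  12
  Δ^4: 0  0
  Δ^5: 0
The third differences are constant (12) and nonzero, while all higher differences vanish, so the minimal degree is 3.

3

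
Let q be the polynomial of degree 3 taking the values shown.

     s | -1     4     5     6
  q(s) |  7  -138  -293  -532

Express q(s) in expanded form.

Write q(s) = as^3 + bs^2 + cs + d. Substituting each data point gives a linear system:
  -a + b - c + d = 7
  64a + 16b + 4c + d = -138
  125a + 25b + 5c + d = -293
  216a + 36b + 6c + d = -532
Solving the system yields a = -3, b = 3, c = 1, d = 2.
So q(s) = -3s^3 + 3s^2 + s + 2.
Check: q(-1) = 7. ✓

q(s) = -3s^3 + 3s^2 + s + 2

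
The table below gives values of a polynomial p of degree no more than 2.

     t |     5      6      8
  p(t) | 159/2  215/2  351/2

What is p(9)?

Write p(t) = at^2 + bt + c. Substituting each data point gives a linear system:
  25a + 5b + c = 159/2
  36a + 6b + c = 215/2
  64a + 8b + c = 351/2
Solving the system yields a = 2, b = 6, c = -1/2.
So p(t) = 2t² + 6t - 1/2.
Then p(9) = 431/2.

431/2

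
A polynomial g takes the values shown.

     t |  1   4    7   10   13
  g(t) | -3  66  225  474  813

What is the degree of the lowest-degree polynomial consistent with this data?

Forward differences of the values at t = 1, 4, 7, 10, 13:
  g  : -3  66  225  474  813
  Δ  : 69  159  249  339
  Δ^2: 90  90  90
  Δ^3: 0  0
  Δ^4: 0
The second differences are constant (90) and nonzero, while all higher differences vanish, so the minimal degree is 2.

2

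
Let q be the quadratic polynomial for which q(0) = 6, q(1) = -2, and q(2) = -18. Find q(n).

Write q(n) = an^2 + bn + c. Substituting each data point gives a linear system:
  c = 6
  a + b + c = -2
  4a + 2b + c = -18
Solving the system yields a = -4, b = -4, c = 6.
So q(n) = -4n^2 - 4n + 6.
Check: q(2) = -18. ✓

q(n) = -4n^2 - 4n + 6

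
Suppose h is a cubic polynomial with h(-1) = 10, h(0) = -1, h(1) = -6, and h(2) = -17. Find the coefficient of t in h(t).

-6

Write h(t) = at^3 + bt^2 + ct + d. Substituting each data point gives a linear system:
  -a + b - c + d = 10
  d = -1
  a + b + c + d = -6
  8a + 4b + 2c + d = -17
Solving the system yields a = -2, b = 3, c = -6, d = -1.
So h(t) = -2t³ + 3t² - 6t - 1.
The coefficient of t is -6.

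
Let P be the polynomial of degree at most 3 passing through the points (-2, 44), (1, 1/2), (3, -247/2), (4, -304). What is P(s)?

P(s) = -5s^3 + (1/2)s^2 + s + 4

Using the Lagrange interpolation formula with nodes -2, 1, 3, 4:
  L_0(s) = (s - 1)(s - 3)(s - 4) / -90
  L_1(s) = (s + 2)(s - 3)(s - 4) / 18
  L_2(s) = (s + 2)(s - 1)(s - 4) / -10
  L_3(s) = (s + 2)(s - 1)(s - 3) / 18
Then P(s) = 44·L_0(s) + 1/2·L_1(s) - 247/2·L_2(s) - 304·L_3(s).
Expanding and collecting terms gives P(s) = -5s^3 + (1/2)s^2 + s + 4.
Check: P(3) = -247/2. ✓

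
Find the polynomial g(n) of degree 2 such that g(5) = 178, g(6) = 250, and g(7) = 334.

g(n) = 6n^2 + 6n - 2

Write g(n) = an^2 + bn + c. Substituting each data point gives a linear system:
  25a + 5b + c = 178
  36a + 6b + c = 250
  49a + 7b + c = 334
Solving the system yields a = 6, b = 6, c = -2.
So g(n) = 6n^2 + 6n - 2.
Check: g(7) = 334. ✓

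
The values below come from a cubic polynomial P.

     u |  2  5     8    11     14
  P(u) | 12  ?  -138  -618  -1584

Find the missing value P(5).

The 4 known points determine the degree-3 polynomial uniquely.
Write P(u) = au^3 + bu^2 + cu + d. Substituting each data point gives a linear system:
  8a + 4b + 2c + d = 12
  512a + 64b + 8c + d = -138
  1331a + 121b + 11c + d = -618
  2744a + 196b + 14c + d = -1584
Solving the system yields a = -1, b = 6, c = -1, d = -2.
So P(u) = -u^3 + 6u^2 - u - 2.
Then P(5) = 18.

18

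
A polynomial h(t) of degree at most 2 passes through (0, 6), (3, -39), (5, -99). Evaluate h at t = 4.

Using the Lagrange interpolation formula with nodes 0, 3, 5:
  L_0(t) = (t - 3)(t - 5) / 15
  L_1(t) = t(t - 5) / -6
  L_2(t) = t(t - 3) / 10
Then h(t) = 6·L_0(t) - 39·L_1(t) - 99·L_2(t).
Expanding and collecting terms gives h(t) = -3t² - 6t + 6.
Evaluating at t = 4: h(4) = -66.

-66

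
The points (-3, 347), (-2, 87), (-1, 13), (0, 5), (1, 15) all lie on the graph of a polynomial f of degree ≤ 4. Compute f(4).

Write f(u) = au^4 + bu^3 + cu^2 + du + e. Substituting each data point gives a linear system:
  81a - 27b + 9c - 3d + e = 347
  16a - 8b + 4c - 2d + e = 87
  a - b + c - d + e = 13
  e = 5
  a + b + c + d + e = 15
Solving the system yields a = 3, b = -2, c = 6, d = 3, e = 5.
So f(u) = 3u^4 - 2u^3 + 6u^2 + 3u + 5.
Then f(4) = 753.

753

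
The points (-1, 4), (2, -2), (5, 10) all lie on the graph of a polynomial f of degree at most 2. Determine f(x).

f(x) = x^2 - 3x

Write f(x) = ax^2 + bx + c. Substituting each data point gives a linear system:
  a - b + c = 4
  4a + 2b + c = -2
  25a + 5b + c = 10
Solving the system yields a = 1, b = -3, c = 0.
So f(x) = x^2 - 3x.
Check: f(2) = -2. ✓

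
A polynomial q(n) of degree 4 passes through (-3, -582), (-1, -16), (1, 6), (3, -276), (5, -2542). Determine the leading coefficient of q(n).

-5

Write q(n) = an^4 + bn^3 + cn^2 + dn + e. Substituting each data point gives a linear system:
  81a - 27b + 9c - 3d + e = -582
  a - b + c - d + e = -16
  a + b + c + d + e = 6
  81a + 27b + 9c + 3d + e = -276
  625a + 125b + 25c + 5d + e = -2542
Solving the system yields a = -5, b = 5, c = -3, d = 6, e = 3.
So q(n) = -5n^4 + 5n^3 - 3n^2 + 6n + 3.
The leading coefficient is -5.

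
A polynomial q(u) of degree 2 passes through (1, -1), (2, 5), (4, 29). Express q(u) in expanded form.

Write q(u) = au^2 + bu + c. Substituting each data point gives a linear system:
  a + b + c = -1
  4a + 2b + c = 5
  16a + 4b + c = 29
Solving the system yields a = 2, b = 0, c = -3.
So q(u) = 2u² - 3.
Check: q(4) = 29. ✓

q(u) = 2u^2 - 3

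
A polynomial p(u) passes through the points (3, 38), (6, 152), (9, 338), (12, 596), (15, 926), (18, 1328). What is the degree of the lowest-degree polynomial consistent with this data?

Forward differences of the values at u = 3, 6, 9, 12, 15, 18:
  p  : 38  152  338  596  926  1328
  Δ  : 114  186  258  330  402
  Δ^2: 72  72  72  72
  Δ^3: 0  0  0
  Δ^4: 0  0
  Δ^5: 0
The second differences are constant (72) and nonzero, while all higher differences vanish, so the minimal degree is 2.

2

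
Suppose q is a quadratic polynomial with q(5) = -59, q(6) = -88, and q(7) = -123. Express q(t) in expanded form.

q(t) = -3t^2 + 4t - 4

Write q(t) = at^2 + bt + c. Substituting each data point gives a linear system:
  25a + 5b + c = -59
  36a + 6b + c = -88
  49a + 7b + c = -123
Solving the system yields a = -3, b = 4, c = -4.
So q(t) = -3t^2 + 4t - 4.
Check: q(7) = -123. ✓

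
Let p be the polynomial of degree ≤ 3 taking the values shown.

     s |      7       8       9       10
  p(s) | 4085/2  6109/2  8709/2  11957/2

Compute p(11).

15925/2

Write p(s) = as^3 + bs^2 + cs + d. Substituting each data point gives a linear system:
  343a + 49b + 7c + d = 4085/2
  512a + 64b + 8c + d = 6109/2
  729a + 81b + 9c + d = 8709/2
  1000a + 100b + 10c + d = 11957/2
Solving the system yields a = 6, b = 0, c = -2, d = -3/2.
So p(s) = 6s^3 - 2s - 3/2.
Then p(11) = 15925/2.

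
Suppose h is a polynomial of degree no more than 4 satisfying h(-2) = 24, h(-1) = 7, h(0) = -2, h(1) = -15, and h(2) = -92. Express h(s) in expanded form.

Write h(s) = as^4 + bs^3 + cs^2 + ds + e. Substituting each data point gives a linear system:
  16a - 8b + 4c - 2d + e = 24
  a - b + c - d + e = 7
  e = -2
  a + b + c + d + e = -15
  16a + 8b + 4c + 2d + e = -92
Solving the system yields a = -2, b = -6, c = 0, d = -5, e = -2.
So h(s) = -2s⁴ - 6s³ - 5s - 2.
Check: h(1) = -15. ✓

h(s) = -2s^4 - 6s^3 - 5s - 2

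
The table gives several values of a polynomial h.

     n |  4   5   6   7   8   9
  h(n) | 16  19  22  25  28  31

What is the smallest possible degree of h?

1

Forward differences of the values at n = 4, 5, 6, 7, 8, 9:
  h  : 16  19  22  25  28  31
  Δ  : 3  3  3  3  3
  Δ^2: 0  0  0  0
  Δ^3: 0  0  0
  Δ^4: 0  0
  Δ^5: 0
The first differences are constant (3) and nonzero, while all higher differences vanish, so the minimal degree is 1.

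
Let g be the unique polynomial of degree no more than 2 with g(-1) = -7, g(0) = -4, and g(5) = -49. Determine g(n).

Write g(n) = an^2 + bn + c. Substituting each data point gives a linear system:
  a - b + c = -7
  c = -4
  25a + 5b + c = -49
Solving the system yields a = -2, b = 1, c = -4.
So g(n) = -2n^2 + n - 4.
Check: g(-1) = -7. ✓

g(n) = -2n^2 + n - 4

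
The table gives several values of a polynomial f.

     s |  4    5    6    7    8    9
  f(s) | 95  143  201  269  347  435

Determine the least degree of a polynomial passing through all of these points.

Forward differences of the values at s = 4, 5, 6, 7, 8, 9:
  f  : 95  143  201  269  347  435
  Δ  : 48  58  68  78  88
  Δ^2: 10  10  10  10
  Δ^3: 0  0  0
  Δ^4: 0  0
  Δ^5: 0
The second differences are constant (10) and nonzero, while all higher differences vanish, so the minimal degree is 2.

2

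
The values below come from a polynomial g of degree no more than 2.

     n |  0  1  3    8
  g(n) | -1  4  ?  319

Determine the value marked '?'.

44

The 3 known points determine the degree-2 polynomial uniquely.
Write g(n) = an^2 + bn + c. Substituting each data point gives a linear system:
  c = -1
  a + b + c = 4
  64a + 8b + c = 319
Solving the system yields a = 5, b = 0, c = -1.
So g(n) = 5n^2 - 1.
Then g(3) = 44.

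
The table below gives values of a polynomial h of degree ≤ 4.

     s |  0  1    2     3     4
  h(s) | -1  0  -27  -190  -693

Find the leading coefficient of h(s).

Write h(s) = as^4 + bs^3 + cs^2 + ds + e. Substituting each data point gives a linear system:
  e = -1
  a + b + c + d + e = 0
  16a + 8b + 4c + 2d + e = -27
  81a + 27b + 9c + 3d + e = -190
  256a + 64b + 16c + 4d + e = -693
Solving the system yields a = -4, b = 6, c = -4, d = 3, e = -1.
So h(s) = -4s⁴ + 6s³ - 4s² + 3s - 1.
The leading coefficient is -4.

-4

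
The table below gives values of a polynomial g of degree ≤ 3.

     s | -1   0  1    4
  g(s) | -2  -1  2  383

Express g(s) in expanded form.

Write g(s) = as^3 + bs^2 + cs + d. Substituting each data point gives a linear system:
  -a + b - c + d = -2
  d = -1
  a + b + c + d = 2
  64a + 16b + 4c + d = 383
Solving the system yields a = 6, b = 1, c = -4, d = -1.
So g(s) = 6s^3 + s^2 - 4s - 1.
Check: g(0) = -1. ✓

g(s) = 6s^3 + s^2 - 4s - 1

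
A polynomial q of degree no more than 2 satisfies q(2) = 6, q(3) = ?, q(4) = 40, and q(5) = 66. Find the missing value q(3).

20

The 3 known points determine the degree-2 polynomial uniquely.
Write q(u) = au^2 + bu + c. Substituting each data point gives a linear system:
  4a + 2b + c = 6
  16a + 4b + c = 40
  25a + 5b + c = 66
Solving the system yields a = 3, b = -1, c = -4.
So q(u) = 3u^2 - u - 4.
Then q(3) = 20.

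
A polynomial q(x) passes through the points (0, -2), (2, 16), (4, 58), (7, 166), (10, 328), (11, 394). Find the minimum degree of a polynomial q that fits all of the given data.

Divided differences on the nodes 0, 2, 4, 7, 10, 11:
  order 0: -2  16  58  166  328  394
  order 1: 9  21  36  54  66
  order 2: 3  3  3  3
  order 3: 0  0  0
  order 4: 0  0
  order 5: 0
The order-2 divided differences are all 3 (nonzero) and every higher order vanishes, so the data lies on a polynomial of degree exactly 2.

2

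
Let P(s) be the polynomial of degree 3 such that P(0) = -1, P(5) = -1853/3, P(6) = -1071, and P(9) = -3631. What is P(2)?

-113/3

Write P(s) = as^3 + bs^2 + cs + d. Substituting each data point gives a linear system:
  d = -1
  125a + 25b + 5c + d = -1853/3
  216a + 36b + 6c + d = -1071
  729a + 81b + 9c + d = -3631
Solving the system yields a = -5, b = 0, c = 5/3, d = -1.
So P(s) = -5s³ + (5/3)s - 1.
Then P(2) = -113/3.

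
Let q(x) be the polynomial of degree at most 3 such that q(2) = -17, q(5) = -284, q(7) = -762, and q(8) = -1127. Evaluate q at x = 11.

Using the Lagrange interpolation formula with nodes 2, 5, 7, 8:
  L_0(x) = (x - 5)(x - 7)(x - 8) / -90
  L_1(x) = (x - 2)(x - 7)(x - 8) / 18
  L_2(x) = (x - 2)(x - 5)(x - 8) / -10
  L_3(x) = (x - 2)(x - 5)(x - 7) / 18
Then q(x) = -17·L_0(x) - 284·L_1(x) - 762·L_2(x) - 1127·L_3(x).
Expanding and collecting terms gives q(x) = -2x^3 - 2x^2 + 3x + 1.
Evaluating at x = 11: q(11) = -2870.

-2870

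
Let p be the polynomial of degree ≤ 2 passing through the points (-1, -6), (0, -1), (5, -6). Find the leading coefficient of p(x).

-1

Write p(x) = ax^2 + bx + c. Substituting each data point gives a linear system:
  a - b + c = -6
  c = -1
  25a + 5b + c = -6
Solving the system yields a = -1, b = 4, c = -1.
So p(x) = -x² + 4x - 1.
The leading coefficient is -1.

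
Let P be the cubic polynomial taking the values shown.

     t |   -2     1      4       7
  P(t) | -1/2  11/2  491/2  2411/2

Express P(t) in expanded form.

Write P(t) = at^3 + bt^2 + ct + d. Substituting each data point gives a linear system:
  -8a + 4b - 2c + d = -1/2
  a + b + c + d = 11/2
  64a + 16b + 4c + d = 491/2
  343a + 49b + 7c + d = 2411/2
Solving the system yields a = 3, b = 4, c = -3, d = 3/2.
So P(t) = 3t³ + 4t² - 3t + 3/2.
Check: P(4) = 491/2. ✓

P(t) = 3t^3 + 4t^2 - 3t + 3/2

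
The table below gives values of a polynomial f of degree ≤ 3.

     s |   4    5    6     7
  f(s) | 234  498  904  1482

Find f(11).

Forward differences of the values at s = 4, 5, 6, 7:
  f  : 234  498  904  1482
  Δ  : 264  406  578
  Δ^2: 142  172
  Δ^3: 30
The third differences are constant, confirming degree 3.
Interpolating (Newton forward form) and evaluating at s = 11 gives f(11) = 6114.

6114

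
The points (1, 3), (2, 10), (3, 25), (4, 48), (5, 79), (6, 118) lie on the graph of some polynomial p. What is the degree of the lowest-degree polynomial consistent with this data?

Forward differences of the values at t = 1, 2, 3, 4, 5, 6:
  p  : 3  10  25  48  79  118
  Δ  : 7  15  23  31  39
  Δ^2: 8  8  8  8
  Δ^3: 0  0  0
  Δ^4: 0  0
  Δ^5: 0
The second differences are constant (8) and nonzero, while all higher differences vanish, so the minimal degree is 2.

2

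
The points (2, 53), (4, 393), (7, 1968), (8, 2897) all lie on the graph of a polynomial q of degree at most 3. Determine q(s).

q(s) = 5s^3 + 6s^2 - 6s + 1

Using the Lagrange interpolation formula with nodes 2, 4, 7, 8:
  L_0(s) = (s - 4)(s - 7)(s - 8) / -60
  L_1(s) = (s - 2)(s - 7)(s - 8) / 24
  L_2(s) = (s - 2)(s - 4)(s - 8) / -15
  L_3(s) = (s - 2)(s - 4)(s - 7) / 24
Then q(s) = 53·L_0(s) + 393·L_1(s) + 1968·L_2(s) + 2897·L_3(s).
Expanding and collecting terms gives q(s) = 5s^3 + 6s^2 - 6s + 1.
Check: q(8) = 2897. ✓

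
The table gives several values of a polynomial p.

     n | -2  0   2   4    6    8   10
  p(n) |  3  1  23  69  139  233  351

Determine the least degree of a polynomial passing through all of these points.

Forward differences of the values at n = -2, 0, 2, 4, 6, 8, 10:
  p  : 3  1  23  69  139  233  351
  Δ  : -2  22  46  70  94  118
  Δ^2: 24  24  24  24  24
  Δ^3: 0  0  0  0
  Δ^4: 0  0  0
  Δ^5: 0  0
  Δ^6: 0
The second differences are constant (24) and nonzero, while all higher differences vanish, so the minimal degree is 2.

2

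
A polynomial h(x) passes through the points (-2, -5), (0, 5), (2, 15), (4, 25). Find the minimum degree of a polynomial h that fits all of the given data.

1

Forward differences of the values at x = -2, 0, 2, 4:
  h  : -5  5  15  25
  Δ  : 10  10  10
  Δ^2: 0  0
  Δ^3: 0
The first differences are constant (10) and nonzero, while all higher differences vanish, so the minimal degree is 1.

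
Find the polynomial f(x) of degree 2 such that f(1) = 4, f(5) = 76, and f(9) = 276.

Using the Lagrange interpolation formula with nodes 1, 5, 9:
  L_0(x) = (x - 5)(x - 9) / 32
  L_1(x) = (x - 1)(x - 9) / -16
  L_2(x) = (x - 1)(x - 5) / 32
Then f(x) = 4·L_0(x) + 76·L_1(x) + 276·L_2(x).
Expanding and collecting terms gives f(x) = 4x^2 - 6x + 6.
Check: f(1) = 4. ✓

f(x) = 4x^2 - 6x + 6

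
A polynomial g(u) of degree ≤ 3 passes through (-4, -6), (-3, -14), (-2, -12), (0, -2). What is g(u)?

g(u) = -u^3 - 4u^2 + u - 2

Using the Lagrange interpolation formula with nodes -4, -3, -2, 0:
  L_0(u) = (u + 3)(u + 2)u / -8
  L_1(u) = (u + 4)(u + 2)u / 3
  L_2(u) = (u + 4)(u + 3)u / -4
  L_3(u) = (u + 4)(u + 3)(u + 2) / 24
Then g(u) = -6·L_0(u) - 14·L_1(u) - 12·L_2(u) - 2·L_3(u).
Expanding and collecting terms gives g(u) = -u^3 - 4u^2 + u - 2.
Check: g(0) = -2. ✓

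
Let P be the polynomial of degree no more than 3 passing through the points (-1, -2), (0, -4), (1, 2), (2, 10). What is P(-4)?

Write P(s) = as^3 + bs^2 + cs + d. Substituting each data point gives a linear system:
  -a + b - c + d = -2
  d = -4
  a + b + c + d = 2
  8a + 4b + 2c + d = 10
Solving the system yields a = -1, b = 4, c = 3, d = -4.
So P(s) = -s³ + 4s² + 3s - 4.
Then P(-4) = 112.

112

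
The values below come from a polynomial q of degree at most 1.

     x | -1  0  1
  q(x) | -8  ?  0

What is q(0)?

On equispaced nodes a degree-1 polynomial has vanishing second forward difference, so
  q(-1) - 2·q(0) + q(1) = 0.
Substituting the known values and solving for q(0):
  -2·q(0) = 8
  q(0) = -4.

-4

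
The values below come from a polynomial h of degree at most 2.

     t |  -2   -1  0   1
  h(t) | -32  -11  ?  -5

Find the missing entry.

-2

On equispaced nodes a degree-2 polynomial has vanishing third forward difference, so
  - h(-2) + 3·h(-1) - 3·h(0) + h(1) = 0.
Substituting the known values and solving for h(0):
  -3·h(0) = 6
  h(0) = -2.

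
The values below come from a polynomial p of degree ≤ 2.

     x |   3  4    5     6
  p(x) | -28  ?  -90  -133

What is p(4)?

-55

On equispaced nodes a degree-2 polynomial has vanishing third forward difference, so
  - p(3) + 3·p(4) - 3·p(5) + p(6) = 0.
Substituting the known values and solving for p(4):
  3·p(4) = -165
  p(4) = -55.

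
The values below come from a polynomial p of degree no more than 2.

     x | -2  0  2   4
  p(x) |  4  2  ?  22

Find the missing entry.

8

The 3 known points determine the degree-2 polynomial uniquely.
Write p(x) = ax^2 + bx + c. Substituting each data point gives a linear system:
  4a - 2b + c = 4
  c = 2
  16a + 4b + c = 22
Solving the system yields a = 1, b = 1, c = 2.
So p(x) = x² + x + 2.
Then p(2) = 8.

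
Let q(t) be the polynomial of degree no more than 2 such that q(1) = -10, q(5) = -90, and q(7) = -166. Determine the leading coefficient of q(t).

-3

Write q(t) = at^2 + bt + c. Substituting each data point gives a linear system:
  a + b + c = -10
  25a + 5b + c = -90
  49a + 7b + c = -166
Solving the system yields a = -3, b = -2, c = -5.
So q(t) = -3t^2 - 2t - 5.
The leading coefficient is -3.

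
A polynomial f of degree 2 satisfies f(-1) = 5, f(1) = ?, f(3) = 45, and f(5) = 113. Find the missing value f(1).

The 3 known points determine the degree-2 polynomial uniquely.
Write f(n) = an^2 + bn + c. Substituting each data point gives a linear system:
  a - b + c = 5
  9a + 3b + c = 45
  25a + 5b + c = 113
Solving the system yields a = 4, b = 2, c = 3.
So f(n) = 4n^2 + 2n + 3.
Then f(1) = 9.

9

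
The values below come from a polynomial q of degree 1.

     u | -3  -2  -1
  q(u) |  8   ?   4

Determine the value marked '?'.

6

On equispaced nodes a degree-1 polynomial has vanishing second forward difference, so
  q(-3) - 2·q(-2) + q(-1) = 0.
Substituting the known values and solving for q(-2):
  -2·q(-2) = -12
  q(-2) = 6.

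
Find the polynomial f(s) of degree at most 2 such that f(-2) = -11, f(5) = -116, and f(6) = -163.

f(s) = -4s^2 - 3s - 1

Using the Lagrange interpolation formula with nodes -2, 5, 6:
  L_0(s) = (s - 5)(s - 6) / 56
  L_1(s) = (s + 2)(s - 6) / -7
  L_2(s) = (s + 2)(s - 5) / 8
Then f(s) = -11·L_0(s) - 116·L_1(s) - 163·L_2(s).
Expanding and collecting terms gives f(s) = -4s^2 - 3s - 1.
Check: f(5) = -116. ✓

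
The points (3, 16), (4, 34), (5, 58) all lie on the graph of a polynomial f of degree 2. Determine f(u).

f(u) = 3u^2 - 3u - 2

Using the Lagrange interpolation formula with nodes 3, 4, 5:
  L_0(u) = (u - 4)(u - 5) / 2
  L_1(u) = (u - 3)(u - 5) / -1
  L_2(u) = (u - 3)(u - 4) / 2
Then f(u) = 16·L_0(u) + 34·L_1(u) + 58·L_2(u).
Expanding and collecting terms gives f(u) = 3u² - 3u - 2.
Check: f(5) = 58. ✓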